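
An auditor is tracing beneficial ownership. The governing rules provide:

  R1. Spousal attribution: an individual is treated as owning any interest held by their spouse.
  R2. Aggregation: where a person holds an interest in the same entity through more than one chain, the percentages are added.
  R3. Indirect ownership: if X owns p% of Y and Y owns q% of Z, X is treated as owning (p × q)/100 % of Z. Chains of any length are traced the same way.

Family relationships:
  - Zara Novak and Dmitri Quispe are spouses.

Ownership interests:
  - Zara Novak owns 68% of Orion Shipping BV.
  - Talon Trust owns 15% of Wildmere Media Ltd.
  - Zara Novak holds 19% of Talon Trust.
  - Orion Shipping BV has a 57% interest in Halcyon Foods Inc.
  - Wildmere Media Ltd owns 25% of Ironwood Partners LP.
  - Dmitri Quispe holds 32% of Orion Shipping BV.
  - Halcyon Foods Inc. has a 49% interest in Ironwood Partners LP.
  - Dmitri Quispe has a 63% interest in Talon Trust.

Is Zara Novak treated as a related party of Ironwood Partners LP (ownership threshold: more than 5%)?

Yes

By spousal attribution (R1), Zara Novak is treated as also owning Dmitri Quispe's interest in Talon Trust, giving 19% + 63% = 82%.
By spousal attribution (R1), Zara Novak is treated as also owning Dmitri Quispe's interest in Orion Shipping BV, giving 68% + 32% = 100%.
Chain via Talon Trust → Wildmere Media Ltd (R3): 82% × 15% × 25% = 3.075% of Ironwood Partners LP.
Chain via Orion Shipping BV → Halcyon Foods Inc. (R3): 100% × 57% × 49% = 27.93% of Ironwood Partners LP.
Aggregating (R2): 3.075% + 27.93% = 31.005%.
31.005% exceeds the 5% threshold, so Zara is a related party to Ironwood Partners LP.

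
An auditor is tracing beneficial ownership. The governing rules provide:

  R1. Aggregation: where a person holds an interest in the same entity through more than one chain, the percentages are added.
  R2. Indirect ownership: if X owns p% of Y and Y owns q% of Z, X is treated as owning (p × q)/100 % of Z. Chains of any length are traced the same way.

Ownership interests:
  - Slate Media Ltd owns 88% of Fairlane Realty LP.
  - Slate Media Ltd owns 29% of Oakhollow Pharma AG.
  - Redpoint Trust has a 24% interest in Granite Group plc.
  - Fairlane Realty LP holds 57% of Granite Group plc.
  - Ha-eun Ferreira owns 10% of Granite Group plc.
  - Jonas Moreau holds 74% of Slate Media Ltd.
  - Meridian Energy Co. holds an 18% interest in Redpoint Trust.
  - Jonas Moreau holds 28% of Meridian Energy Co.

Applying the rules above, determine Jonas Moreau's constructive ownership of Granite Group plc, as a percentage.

Chain via Meridian Energy Co. → Redpoint Trust (R2): 28% × 18% × 24% = 1.2096% of Granite Group plc.
Chain via Slate Media Ltd → Fairlane Realty LP (R2): 74% × 88% × 57% = 37.1184% of Granite Group plc.
Aggregating (R1): 1.2096% + 37.1184% = 38.328%.

38.328%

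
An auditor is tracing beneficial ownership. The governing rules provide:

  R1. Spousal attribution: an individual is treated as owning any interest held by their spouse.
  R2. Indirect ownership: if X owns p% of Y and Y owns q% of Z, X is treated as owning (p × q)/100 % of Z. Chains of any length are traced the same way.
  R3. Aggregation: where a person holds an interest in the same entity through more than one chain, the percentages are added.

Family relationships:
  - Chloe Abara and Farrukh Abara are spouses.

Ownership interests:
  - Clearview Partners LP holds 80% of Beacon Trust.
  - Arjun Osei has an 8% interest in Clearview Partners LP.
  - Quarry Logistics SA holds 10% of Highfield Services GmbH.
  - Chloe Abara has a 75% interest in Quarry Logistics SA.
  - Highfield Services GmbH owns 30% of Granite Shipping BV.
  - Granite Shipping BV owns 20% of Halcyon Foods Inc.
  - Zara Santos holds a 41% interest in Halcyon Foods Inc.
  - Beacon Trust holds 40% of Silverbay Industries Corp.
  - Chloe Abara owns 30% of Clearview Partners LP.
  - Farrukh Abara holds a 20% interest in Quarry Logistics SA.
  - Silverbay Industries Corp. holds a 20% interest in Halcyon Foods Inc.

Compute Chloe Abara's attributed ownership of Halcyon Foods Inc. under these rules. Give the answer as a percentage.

By spousal attribution (R1), Chloe Abara is treated as also owning Farrukh Abara's interest in Quarry Logistics SA, giving 75% + 20% = 95%.
Chain via Quarry Logistics SA → Highfield Services GmbH → Granite Shipping BV (R2): 95% × 10% × 30% × 20% = 0.57% of Halcyon Foods Inc.
Chain via Clearview Partners LP → Beacon Trust → Silverbay Industries Corp. (R2): 30% × 80% × 40% × 20% = 1.92% of Halcyon Foods Inc.
Aggregating (R3): 0.57% + 1.92% = 2.49%.

2.49%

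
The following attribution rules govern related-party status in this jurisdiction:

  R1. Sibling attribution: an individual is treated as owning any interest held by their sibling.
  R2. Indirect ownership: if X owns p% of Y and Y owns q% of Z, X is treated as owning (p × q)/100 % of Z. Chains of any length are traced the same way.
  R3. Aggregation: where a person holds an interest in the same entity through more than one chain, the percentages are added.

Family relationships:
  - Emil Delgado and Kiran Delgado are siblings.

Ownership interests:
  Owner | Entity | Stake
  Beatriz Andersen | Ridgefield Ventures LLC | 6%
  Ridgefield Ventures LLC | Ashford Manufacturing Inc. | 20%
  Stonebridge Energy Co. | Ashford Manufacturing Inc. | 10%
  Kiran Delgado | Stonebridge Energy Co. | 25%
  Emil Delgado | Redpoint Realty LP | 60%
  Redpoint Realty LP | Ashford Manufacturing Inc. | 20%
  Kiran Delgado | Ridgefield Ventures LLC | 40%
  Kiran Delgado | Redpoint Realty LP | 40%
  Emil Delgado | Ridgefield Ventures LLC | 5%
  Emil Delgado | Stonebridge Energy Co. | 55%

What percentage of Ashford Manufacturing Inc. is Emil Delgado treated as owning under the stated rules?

37%

By sibling attribution (R1), Emil Delgado is treated as also owning Kiran Delgado's interest in Redpoint Realty LP, giving 60% + 40% = 100%.
By sibling attribution (R1), Emil Delgado is treated as also owning Kiran Delgado's interest in Ridgefield Ventures LLC, giving 5% + 40% = 45%.
By sibling attribution (R1), Emil Delgado is treated as also owning Kiran Delgado's interest in Stonebridge Energy Co, giving 55% + 25% = 80%.
Chain via Redpoint Realty LP (R2): 100% × 20% = 20% of Ashford Manufacturing Inc.
Chain via Ridgefield Ventures LLC (R2): 45% × 20% = 9% of Ashford Manufacturing Inc.
Chain via Stonebridge Energy Co. (R2): 80% × 10% = 8% of Ashford Manufacturing Inc.
Aggregating (R3): 20% + 9% + 8% = 37%.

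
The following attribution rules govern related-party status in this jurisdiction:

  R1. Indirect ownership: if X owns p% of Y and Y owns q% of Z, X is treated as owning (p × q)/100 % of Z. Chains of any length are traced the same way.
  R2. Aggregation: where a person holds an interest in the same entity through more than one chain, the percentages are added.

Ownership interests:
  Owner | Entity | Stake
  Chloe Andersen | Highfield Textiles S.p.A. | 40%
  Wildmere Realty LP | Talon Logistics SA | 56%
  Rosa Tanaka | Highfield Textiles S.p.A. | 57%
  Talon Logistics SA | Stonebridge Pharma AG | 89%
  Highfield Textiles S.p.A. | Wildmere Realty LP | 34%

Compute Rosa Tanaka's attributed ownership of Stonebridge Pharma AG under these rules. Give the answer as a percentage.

9.658992%

Chain via Highfield Textiles S.p.A. → Wildmere Realty LP → Talon Logistics SA (R1): 57% × 34% × 56% × 89% = 9.658992% of Stonebridge Pharma AG.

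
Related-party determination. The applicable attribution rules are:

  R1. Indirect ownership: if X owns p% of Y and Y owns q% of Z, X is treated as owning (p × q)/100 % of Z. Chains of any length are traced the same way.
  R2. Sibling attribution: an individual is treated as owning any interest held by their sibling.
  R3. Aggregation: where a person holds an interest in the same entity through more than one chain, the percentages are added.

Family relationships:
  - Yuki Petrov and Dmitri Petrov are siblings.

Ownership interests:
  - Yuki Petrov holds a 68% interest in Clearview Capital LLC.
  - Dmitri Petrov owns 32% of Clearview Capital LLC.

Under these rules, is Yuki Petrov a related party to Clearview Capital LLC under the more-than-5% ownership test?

Yes

By sibling attribution (R2), Yuki Petrov is treated as also owning Dmitri Petrov's interest in Clearview Capital LLC, giving 68% + 32% = 100%.
Direct interest in Clearview Capital LLC: 100%.
100% exceeds the 5% threshold, so Yuki is a related party to Clearview Capital LLC.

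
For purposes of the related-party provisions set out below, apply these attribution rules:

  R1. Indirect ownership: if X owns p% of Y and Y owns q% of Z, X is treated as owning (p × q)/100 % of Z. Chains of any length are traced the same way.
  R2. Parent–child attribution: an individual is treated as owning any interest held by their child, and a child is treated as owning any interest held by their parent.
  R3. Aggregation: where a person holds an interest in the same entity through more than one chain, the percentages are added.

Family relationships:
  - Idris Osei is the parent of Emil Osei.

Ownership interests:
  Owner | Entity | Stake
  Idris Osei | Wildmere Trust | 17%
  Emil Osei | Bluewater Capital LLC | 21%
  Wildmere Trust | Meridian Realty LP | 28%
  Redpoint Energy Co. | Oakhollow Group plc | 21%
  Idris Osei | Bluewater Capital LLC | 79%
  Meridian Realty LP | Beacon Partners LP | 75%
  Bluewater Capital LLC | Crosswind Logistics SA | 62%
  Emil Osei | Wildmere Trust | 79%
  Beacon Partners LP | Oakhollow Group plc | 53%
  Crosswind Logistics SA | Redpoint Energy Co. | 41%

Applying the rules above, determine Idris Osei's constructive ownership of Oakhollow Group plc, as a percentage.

By parent–child attribution (R2), Idris Osei is treated as also owning Emil Osei's interest in Bluewater Capital LLC, giving 79% + 21% = 100%.
By parent–child attribution (R2), Idris Osei is treated as also owning Emil Osei's interest in Wildmere Trust, giving 17% + 79% = 96%.
Chain via Bluewater Capital LLC → Crosswind Logistics SA → Redpoint Energy Co. (R1): 100% × 62% × 41% × 21% = 5.3382% of Oakhollow Group plc.
Chain via Wildmere Trust → Meridian Realty LP → Beacon Partners LP (R1): 96% × 28% × 75% × 53% = 10.6848% of Oakhollow Group plc.
Aggregating (R3): 5.3382% + 10.6848% = 16.023%.

16.023%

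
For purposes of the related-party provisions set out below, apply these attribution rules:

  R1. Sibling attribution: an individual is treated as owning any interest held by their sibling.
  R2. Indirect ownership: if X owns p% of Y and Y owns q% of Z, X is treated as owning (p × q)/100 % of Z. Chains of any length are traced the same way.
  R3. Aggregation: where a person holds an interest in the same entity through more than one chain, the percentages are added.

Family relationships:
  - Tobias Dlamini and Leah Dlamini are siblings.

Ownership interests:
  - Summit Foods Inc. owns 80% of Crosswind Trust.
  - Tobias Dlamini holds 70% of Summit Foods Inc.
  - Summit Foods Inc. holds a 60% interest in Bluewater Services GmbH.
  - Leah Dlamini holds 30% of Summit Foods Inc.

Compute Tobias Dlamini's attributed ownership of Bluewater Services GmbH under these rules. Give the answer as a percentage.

By sibling attribution (R1), Tobias Dlamini is treated as also owning Leah Dlamini's interest in Summit Foods Inc, giving 70% + 30% = 100%.
Chain via Summit Foods Inc. (R2): 100% × 60% = 60% of Bluewater Services GmbH.

60%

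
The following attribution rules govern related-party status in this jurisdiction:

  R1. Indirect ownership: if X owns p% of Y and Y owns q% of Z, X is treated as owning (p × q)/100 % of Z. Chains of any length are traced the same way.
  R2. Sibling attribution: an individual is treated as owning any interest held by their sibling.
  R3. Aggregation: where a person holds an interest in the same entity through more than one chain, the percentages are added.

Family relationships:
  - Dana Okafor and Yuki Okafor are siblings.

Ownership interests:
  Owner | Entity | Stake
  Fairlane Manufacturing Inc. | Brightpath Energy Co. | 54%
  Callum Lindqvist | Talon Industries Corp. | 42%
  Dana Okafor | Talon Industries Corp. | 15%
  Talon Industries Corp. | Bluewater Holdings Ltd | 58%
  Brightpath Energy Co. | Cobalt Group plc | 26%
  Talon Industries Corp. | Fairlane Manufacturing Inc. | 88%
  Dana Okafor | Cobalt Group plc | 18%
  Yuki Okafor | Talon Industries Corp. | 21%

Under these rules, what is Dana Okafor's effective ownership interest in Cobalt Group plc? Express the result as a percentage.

By sibling attribution (R2), Dana Okafor is treated as also owning Yuki Okafor's interest in Talon Industries Corp, giving 15% + 21% = 36%.
Chain via Talon Industries Corp. → Fairlane Manufacturing Inc. → Brightpath Energy Co. (R1): 36% × 88% × 54% × 26% = 4.447872% of Cobalt Group plc.
Direct interest in Cobalt Group plc: 18%.
Aggregating (R3): 4.447872% + 18% = 22.447872%.

22.447872%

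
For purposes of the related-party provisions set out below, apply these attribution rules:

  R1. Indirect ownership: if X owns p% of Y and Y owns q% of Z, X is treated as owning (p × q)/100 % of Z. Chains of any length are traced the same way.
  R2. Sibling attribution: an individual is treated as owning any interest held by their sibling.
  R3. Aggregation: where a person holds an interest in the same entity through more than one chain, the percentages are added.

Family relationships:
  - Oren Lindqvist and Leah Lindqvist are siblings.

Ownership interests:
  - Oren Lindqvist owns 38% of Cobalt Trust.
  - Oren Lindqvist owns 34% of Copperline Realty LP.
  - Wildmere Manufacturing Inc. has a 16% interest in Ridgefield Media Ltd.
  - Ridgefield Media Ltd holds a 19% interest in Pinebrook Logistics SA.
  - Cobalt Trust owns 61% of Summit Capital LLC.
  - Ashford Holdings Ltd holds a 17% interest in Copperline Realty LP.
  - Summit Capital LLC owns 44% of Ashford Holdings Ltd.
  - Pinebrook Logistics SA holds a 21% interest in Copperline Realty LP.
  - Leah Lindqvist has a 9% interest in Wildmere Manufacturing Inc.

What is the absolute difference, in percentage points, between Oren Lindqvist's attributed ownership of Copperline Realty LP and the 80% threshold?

By sibling attribution (R2), Oren Lindqvist is treated as owning Leah Lindqvist's 9% interest in Wildmere Manufacturing Inc.
Chain via Cobalt Trust → Summit Capital LLC → Ashford Holdings Ltd (R1): 38% × 61% × 44% × 17% = 1.733864% of Copperline Realty LP.
Direct interest in Copperline Realty LP: 34%.
Chain via Wildmere Manufacturing Inc. → Ridgefield Media Ltd → Pinebrook Logistics SA (R1): 9% × 16% × 19% × 21% = 0.057456% of Copperline Realty LP.
Aggregating (R3): 1.733864% + 34% + 0.057456% = 35.79132%.
35.79132% falls short of the 80% threshold by 44.20868 percentage points.

44.20868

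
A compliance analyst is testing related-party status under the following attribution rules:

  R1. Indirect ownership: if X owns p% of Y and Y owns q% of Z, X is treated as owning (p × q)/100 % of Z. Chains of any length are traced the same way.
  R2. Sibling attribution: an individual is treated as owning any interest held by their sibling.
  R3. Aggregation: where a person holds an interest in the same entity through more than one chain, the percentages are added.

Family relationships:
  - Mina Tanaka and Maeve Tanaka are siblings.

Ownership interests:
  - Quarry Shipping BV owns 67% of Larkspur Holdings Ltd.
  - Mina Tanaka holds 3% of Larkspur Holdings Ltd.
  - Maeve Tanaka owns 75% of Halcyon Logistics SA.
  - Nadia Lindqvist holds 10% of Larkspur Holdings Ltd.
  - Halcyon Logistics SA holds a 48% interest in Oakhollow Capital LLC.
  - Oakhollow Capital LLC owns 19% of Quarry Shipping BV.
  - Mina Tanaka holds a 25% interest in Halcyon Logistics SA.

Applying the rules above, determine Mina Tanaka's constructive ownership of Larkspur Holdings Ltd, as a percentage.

By sibling attribution (R2), Mina Tanaka is treated as also owning Maeve Tanaka's interest in Halcyon Logistics SA, giving 25% + 75% = 100%.
Chain via Halcyon Logistics SA → Oakhollow Capital LLC → Quarry Shipping BV (R1): 100% × 48% × 19% × 67% = 6.1104% of Larkspur Holdings Ltd.
Direct interest in Larkspur Holdings Ltd: 3%.
Aggregating (R3): 6.1104% + 3% = 9.1104%.

9.1104%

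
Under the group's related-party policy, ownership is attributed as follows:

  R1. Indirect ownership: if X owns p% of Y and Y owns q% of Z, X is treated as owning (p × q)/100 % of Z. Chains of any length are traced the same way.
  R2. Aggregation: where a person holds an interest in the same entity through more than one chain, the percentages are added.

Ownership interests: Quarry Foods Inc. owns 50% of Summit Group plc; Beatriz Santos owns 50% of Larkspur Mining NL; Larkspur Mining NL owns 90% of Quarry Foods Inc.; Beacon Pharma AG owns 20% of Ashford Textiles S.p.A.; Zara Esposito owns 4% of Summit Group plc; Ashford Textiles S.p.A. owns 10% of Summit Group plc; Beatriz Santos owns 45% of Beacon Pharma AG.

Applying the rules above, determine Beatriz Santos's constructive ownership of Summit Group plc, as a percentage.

23.4%

Chain via Beacon Pharma AG → Ashford Textiles S.p.A. (R1): 45% × 20% × 10% = 0.9% of Summit Group plc.
Chain via Larkspur Mining NL → Quarry Foods Inc. (R1): 50% × 90% × 50% = 22.5% of Summit Group plc.
Aggregating (R2): 0.9% + 22.5% = 23.4%.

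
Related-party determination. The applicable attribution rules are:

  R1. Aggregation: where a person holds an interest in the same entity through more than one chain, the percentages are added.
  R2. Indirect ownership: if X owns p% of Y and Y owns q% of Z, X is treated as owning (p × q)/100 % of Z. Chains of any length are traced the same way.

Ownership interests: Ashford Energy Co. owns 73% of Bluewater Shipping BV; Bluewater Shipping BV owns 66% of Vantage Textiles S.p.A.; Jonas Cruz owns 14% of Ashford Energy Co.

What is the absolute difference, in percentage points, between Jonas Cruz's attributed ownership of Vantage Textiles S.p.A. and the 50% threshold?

43.2548

Chain via Ashford Energy Co. → Bluewater Shipping BV (R2): 14% × 73% × 66% = 6.7452% of Vantage Textiles S.p.A.
6.7452% falls short of the 50% threshold by 43.2548 percentage points.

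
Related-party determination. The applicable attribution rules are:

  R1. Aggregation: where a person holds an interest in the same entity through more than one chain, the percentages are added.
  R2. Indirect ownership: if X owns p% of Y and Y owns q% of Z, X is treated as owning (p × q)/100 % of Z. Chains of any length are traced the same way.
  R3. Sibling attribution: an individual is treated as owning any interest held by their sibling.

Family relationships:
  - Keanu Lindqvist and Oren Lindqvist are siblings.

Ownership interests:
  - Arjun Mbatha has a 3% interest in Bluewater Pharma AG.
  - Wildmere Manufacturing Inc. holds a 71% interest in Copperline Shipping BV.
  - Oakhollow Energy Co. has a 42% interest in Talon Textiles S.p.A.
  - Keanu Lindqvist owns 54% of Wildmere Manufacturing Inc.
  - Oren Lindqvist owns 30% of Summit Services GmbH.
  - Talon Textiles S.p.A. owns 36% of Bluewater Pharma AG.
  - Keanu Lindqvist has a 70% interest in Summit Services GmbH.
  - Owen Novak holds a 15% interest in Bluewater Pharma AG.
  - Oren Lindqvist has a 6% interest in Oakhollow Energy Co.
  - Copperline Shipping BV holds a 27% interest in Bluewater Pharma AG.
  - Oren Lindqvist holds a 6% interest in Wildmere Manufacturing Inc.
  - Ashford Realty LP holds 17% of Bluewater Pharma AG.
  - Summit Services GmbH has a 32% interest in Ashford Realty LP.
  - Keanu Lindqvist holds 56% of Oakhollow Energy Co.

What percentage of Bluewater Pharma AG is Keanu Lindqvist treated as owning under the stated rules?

26.3164%

By sibling attribution (R3), Keanu Lindqvist is treated as also owning Oren Lindqvist's interest in Oakhollow Energy Co, giving 56% + 6% = 62%.
By sibling attribution (R3), Keanu Lindqvist is treated as also owning Oren Lindqvist's interest in Summit Services GmbH, giving 70% + 30% = 100%.
By sibling attribution (R3), Keanu Lindqvist is treated as also owning Oren Lindqvist's interest in Wildmere Manufacturing Inc, giving 54% + 6% = 60%.
Chain via Oakhollow Energy Co. → Talon Textiles S.p.A. (R2): 62% × 42% × 36% = 9.3744% of Bluewater Pharma AG.
Chain via Summit Services GmbH → Ashford Realty LP (R2): 100% × 32% × 17% = 5.44% of Bluewater Pharma AG.
Chain via Wildmere Manufacturing Inc. → Copperline Shipping BV (R2): 60% × 71% × 27% = 11.502% of Bluewater Pharma AG.
Aggregating (R1): 9.3744% + 5.44% + 11.502% = 26.3164%.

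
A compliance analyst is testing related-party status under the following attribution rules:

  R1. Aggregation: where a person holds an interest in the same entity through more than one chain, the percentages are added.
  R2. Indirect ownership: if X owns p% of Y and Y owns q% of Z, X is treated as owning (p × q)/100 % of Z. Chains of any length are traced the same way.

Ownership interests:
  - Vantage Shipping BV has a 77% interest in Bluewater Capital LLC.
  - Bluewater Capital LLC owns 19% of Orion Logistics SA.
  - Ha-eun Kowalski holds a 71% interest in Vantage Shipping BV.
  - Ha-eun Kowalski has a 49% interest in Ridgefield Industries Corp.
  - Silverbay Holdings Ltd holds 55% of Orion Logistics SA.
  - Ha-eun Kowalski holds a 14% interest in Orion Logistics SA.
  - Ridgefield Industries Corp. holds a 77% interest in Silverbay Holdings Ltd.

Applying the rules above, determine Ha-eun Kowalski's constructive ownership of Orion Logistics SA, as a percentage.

Chain via Ridgefield Industries Corp. → Silverbay Holdings Ltd (R2): 49% × 77% × 55% = 20.7515% of Orion Logistics SA.
Chain via Vantage Shipping BV → Bluewater Capital LLC (R2): 71% × 77% × 19% = 10.3873% of Orion Logistics SA.
Direct interest in Orion Logistics SA: 14%.
Aggregating (R1): 20.7515% + 10.3873% + 14% = 45.1388%.

45.1388%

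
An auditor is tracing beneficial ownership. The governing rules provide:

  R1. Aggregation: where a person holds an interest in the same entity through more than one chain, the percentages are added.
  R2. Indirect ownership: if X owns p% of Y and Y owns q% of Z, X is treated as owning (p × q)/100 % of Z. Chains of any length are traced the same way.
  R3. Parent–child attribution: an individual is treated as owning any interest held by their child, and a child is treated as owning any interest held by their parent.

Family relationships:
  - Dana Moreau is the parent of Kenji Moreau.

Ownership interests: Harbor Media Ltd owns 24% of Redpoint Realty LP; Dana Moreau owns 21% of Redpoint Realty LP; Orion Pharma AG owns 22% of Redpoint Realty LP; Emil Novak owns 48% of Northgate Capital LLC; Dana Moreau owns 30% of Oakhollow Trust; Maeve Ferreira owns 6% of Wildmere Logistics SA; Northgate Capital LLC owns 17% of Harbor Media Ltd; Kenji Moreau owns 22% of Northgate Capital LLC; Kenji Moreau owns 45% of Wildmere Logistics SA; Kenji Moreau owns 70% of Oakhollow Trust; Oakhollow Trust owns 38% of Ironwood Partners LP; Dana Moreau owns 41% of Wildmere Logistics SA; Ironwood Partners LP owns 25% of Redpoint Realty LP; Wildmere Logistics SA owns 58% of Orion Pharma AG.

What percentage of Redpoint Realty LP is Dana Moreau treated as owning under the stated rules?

By parent–child attribution (R3), Dana Moreau is treated as also owning Kenji Moreau's interest in Oakhollow Trust, giving 30% + 70% = 100%.
By parent–child attribution (R3), Dana Moreau is treated as also owning Kenji Moreau's interest in Wildmere Logistics SA, giving 41% + 45% = 86%.
By parent–child attribution (R3), Dana Moreau is treated as owning Kenji Moreau's 22% interest in Northgate Capital LLC.
Chain via Oakhollow Trust → Ironwood Partners LP (R2): 100% × 38% × 25% = 9.5% of Redpoint Realty LP.
Chain via Wildmere Logistics SA → Orion Pharma AG (R2): 86% × 58% × 22% = 10.9736% of Redpoint Realty LP.
Direct interest in Redpoint Realty LP: 21%.
Chain via Northgate Capital LLC → Harbor Media Ltd (R2): 22% × 17% × 24% = 0.8976% of Redpoint Realty LP.
Aggregating (R1): 9.5% + 10.9736% + 21% + 0.8976% = 42.3712%.

42.3712%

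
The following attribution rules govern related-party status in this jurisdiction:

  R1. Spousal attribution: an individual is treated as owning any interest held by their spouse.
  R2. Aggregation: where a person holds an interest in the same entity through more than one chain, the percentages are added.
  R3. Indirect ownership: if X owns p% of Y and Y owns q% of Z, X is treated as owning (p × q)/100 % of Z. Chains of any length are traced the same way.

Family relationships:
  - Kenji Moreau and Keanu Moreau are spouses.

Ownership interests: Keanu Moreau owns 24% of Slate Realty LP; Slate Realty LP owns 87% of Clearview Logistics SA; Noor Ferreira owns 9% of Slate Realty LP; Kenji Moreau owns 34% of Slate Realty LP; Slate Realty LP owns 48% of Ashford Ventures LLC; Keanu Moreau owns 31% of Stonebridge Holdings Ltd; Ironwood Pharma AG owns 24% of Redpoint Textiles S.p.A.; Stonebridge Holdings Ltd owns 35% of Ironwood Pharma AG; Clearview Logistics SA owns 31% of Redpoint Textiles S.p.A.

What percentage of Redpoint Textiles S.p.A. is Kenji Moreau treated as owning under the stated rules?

18.2466%

By spousal attribution (R1), Kenji Moreau is treated as also owning Keanu Moreau's interest in Slate Realty LP, giving 34% + 24% = 58%.
By spousal attribution (R1), Kenji Moreau is treated as owning Keanu Moreau's 31% interest in Stonebridge Holdings Ltd.
Chain via Slate Realty LP → Clearview Logistics SA (R3): 58% × 87% × 31% = 15.6426% of Redpoint Textiles S.p.A.
Chain via Stonebridge Holdings Ltd → Ironwood Pharma AG (R3): 31% × 35% × 24% = 2.604% of Redpoint Textiles S.p.A.
Aggregating (R2): 15.6426% + 2.604% = 18.2466%.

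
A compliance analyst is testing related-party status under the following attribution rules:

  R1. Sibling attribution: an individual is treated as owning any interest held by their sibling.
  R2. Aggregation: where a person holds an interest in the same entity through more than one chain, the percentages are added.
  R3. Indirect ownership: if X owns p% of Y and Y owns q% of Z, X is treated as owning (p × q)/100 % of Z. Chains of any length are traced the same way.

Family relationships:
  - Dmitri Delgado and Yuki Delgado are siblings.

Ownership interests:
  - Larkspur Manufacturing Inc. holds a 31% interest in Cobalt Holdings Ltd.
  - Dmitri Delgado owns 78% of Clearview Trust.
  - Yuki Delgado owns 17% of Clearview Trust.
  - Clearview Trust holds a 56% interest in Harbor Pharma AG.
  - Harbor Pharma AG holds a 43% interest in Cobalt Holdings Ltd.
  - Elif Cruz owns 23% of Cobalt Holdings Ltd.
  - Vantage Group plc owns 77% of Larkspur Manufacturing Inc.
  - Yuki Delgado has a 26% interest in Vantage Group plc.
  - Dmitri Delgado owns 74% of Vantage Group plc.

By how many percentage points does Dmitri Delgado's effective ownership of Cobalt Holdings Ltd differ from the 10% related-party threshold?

By sibling attribution (R1), Dmitri Delgado is treated as also owning Yuki Delgado's interest in Clearview Trust, giving 78% + 17% = 95%.
By sibling attribution (R1), Dmitri Delgado is treated as also owning Yuki Delgado's interest in Vantage Group plc, giving 74% + 26% = 100%.
Chain via Clearview Trust → Harbor Pharma AG (R3): 95% × 56% × 43% = 22.876% of Cobalt Holdings Ltd.
Chain via Vantage Group plc → Larkspur Manufacturing Inc. (R3): 100% × 77% × 31% = 23.87% of Cobalt Holdings Ltd.
Aggregating (R2): 22.876% + 23.87% = 46.746%.
46.746% exceeds the 10% threshold by 36.746 percentage points.

36.746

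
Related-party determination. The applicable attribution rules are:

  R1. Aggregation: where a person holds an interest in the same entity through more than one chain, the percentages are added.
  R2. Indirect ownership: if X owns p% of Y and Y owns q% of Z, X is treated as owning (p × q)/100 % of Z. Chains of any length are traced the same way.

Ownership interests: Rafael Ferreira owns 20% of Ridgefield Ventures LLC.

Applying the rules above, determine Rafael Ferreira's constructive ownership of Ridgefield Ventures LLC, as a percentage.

20%

Direct interest in Ridgefield Ventures LLC: 20%.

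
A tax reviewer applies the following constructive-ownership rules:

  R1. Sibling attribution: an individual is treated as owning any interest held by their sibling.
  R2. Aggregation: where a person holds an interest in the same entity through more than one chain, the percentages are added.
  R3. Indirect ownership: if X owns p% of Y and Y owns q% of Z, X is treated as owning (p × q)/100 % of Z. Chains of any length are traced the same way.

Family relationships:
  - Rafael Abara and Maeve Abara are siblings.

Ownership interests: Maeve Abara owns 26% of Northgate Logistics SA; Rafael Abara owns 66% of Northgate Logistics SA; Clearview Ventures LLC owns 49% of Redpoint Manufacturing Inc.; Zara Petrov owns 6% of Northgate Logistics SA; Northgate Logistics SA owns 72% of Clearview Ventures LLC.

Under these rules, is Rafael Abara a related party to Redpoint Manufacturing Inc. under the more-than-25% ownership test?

Yes

By sibling attribution (R1), Rafael Abara is treated as also owning Maeve Abara's interest in Northgate Logistics SA, giving 66% + 26% = 92%.
Chain via Northgate Logistics SA → Clearview Ventures LLC (R3): 92% × 72% × 49% = 32.4576% of Redpoint Manufacturing Inc.
32.4576% exceeds the 25% threshold, so Rafael is a related party to Redpoint Manufacturing Inc.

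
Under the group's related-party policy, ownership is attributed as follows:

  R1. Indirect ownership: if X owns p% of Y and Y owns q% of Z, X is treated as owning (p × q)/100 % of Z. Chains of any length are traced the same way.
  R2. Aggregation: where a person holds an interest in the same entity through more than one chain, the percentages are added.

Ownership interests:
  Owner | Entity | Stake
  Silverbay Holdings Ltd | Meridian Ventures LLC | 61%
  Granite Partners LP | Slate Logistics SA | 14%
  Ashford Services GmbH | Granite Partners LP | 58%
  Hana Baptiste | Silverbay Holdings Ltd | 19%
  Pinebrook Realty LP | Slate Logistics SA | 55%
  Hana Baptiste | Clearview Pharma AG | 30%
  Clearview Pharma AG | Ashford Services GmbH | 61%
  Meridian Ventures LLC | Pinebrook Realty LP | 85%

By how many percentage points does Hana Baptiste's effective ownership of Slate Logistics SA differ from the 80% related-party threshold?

Chain via Silverbay Holdings Ltd → Meridian Ventures LLC → Pinebrook Realty LP (R1): 19% × 61% × 85% × 55% = 5.418325% of Slate Logistics SA.
Chain via Clearview Pharma AG → Ashford Services GmbH → Granite Partners LP (R1): 30% × 61% × 58% × 14% = 1.48596% of Slate Logistics SA.
Aggregating (R2): 5.418325% + 1.48596% = 6.904285%.
6.904285% falls short of the 80% threshold by 73.095715 percentage points.

73.095715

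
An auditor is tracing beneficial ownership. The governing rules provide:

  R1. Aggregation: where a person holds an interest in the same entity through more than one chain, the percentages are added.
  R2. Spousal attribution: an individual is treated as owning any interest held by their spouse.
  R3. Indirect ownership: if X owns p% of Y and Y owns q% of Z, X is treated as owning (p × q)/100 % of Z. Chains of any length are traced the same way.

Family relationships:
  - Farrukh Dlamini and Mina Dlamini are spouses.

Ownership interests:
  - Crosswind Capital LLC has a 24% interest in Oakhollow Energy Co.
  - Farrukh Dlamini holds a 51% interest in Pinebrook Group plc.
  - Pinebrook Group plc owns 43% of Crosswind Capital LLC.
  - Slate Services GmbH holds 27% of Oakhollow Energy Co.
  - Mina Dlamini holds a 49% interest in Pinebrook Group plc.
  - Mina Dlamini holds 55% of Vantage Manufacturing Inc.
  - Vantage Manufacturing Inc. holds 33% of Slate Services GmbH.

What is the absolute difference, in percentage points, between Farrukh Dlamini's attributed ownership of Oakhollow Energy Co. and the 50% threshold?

34.7795

By spousal attribution (R2), Farrukh Dlamini is treated as also owning Mina Dlamini's interest in Pinebrook Group plc, giving 51% + 49% = 100%.
By spousal attribution (R2), Farrukh Dlamini is treated as owning Mina Dlamini's 55% interest in Vantage Manufacturing Inc.
Chain via Pinebrook Group plc → Crosswind Capital LLC (R3): 100% × 43% × 24% = 10.32% of Oakhollow Energy Co.
Chain via Vantage Manufacturing Inc. → Slate Services GmbH (R3): 55% × 33% × 27% = 4.9005% of Oakhollow Energy Co.
Aggregating (R1): 10.32% + 4.9005% = 15.2205%.
15.2205% falls short of the 50% threshold by 34.7795 percentage points.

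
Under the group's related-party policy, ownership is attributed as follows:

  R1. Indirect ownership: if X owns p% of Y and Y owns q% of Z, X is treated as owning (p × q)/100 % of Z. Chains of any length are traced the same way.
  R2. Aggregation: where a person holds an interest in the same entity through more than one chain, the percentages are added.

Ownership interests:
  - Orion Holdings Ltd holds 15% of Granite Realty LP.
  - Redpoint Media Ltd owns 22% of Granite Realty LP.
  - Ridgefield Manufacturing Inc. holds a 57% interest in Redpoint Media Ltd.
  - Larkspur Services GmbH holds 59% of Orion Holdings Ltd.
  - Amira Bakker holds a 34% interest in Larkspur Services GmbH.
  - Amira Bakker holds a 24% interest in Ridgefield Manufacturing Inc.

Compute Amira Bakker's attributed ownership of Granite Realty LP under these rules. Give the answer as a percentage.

Chain via Ridgefield Manufacturing Inc. → Redpoint Media Ltd (R1): 24% × 57% × 22% = 3.0096% of Granite Realty LP.
Chain via Larkspur Services GmbH → Orion Holdings Ltd (R1): 34% × 59% × 15% = 3.009% of Granite Realty LP.
Aggregating (R2): 3.0096% + 3.009% = 6.0186%.

6.0186%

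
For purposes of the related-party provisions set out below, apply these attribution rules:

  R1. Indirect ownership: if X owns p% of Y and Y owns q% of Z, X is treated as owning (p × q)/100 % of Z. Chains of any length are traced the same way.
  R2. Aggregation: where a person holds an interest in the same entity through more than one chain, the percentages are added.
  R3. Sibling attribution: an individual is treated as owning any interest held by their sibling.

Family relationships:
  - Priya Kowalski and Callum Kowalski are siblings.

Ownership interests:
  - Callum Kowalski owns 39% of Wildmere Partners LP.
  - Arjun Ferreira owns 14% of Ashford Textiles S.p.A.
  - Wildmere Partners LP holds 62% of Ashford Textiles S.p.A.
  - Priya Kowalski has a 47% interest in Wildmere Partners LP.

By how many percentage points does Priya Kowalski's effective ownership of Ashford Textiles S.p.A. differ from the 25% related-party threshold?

28.32

By sibling attribution (R3), Priya Kowalski is treated as also owning Callum Kowalski's interest in Wildmere Partners LP, giving 47% + 39% = 86%.
Chain via Wildmere Partners LP (R1): 86% × 62% = 53.32% of Ashford Textiles S.p.A.
53.32% exceeds the 25% threshold by 28.32 percentage points.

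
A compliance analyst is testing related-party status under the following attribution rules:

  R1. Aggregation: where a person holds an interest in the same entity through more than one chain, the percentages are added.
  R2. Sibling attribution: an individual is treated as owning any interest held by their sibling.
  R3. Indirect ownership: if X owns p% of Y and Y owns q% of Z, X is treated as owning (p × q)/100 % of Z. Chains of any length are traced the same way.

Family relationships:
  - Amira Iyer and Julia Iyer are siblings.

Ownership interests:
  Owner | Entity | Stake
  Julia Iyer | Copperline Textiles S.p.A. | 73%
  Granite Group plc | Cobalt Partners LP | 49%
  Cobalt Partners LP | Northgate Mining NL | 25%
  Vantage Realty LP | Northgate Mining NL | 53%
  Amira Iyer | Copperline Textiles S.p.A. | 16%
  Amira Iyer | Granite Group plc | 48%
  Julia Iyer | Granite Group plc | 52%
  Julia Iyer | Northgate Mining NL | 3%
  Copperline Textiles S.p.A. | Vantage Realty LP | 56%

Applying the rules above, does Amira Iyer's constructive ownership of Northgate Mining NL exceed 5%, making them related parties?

Yes

By sibling attribution (R2), Amira Iyer is treated as also owning Julia Iyer's interest in Granite Group plc, giving 48% + 52% = 100%.
By sibling attribution (R2), Amira Iyer is treated as also owning Julia Iyer's interest in Copperline Textiles S.p.A, giving 16% + 73% = 89%.
By sibling attribution (R2), Amira Iyer is treated as owning Julia Iyer's 3% interest in Northgate Mining NL.
Chain via Granite Group plc → Cobalt Partners LP (R3): 100% × 49% × 25% = 12.25% of Northgate Mining NL.
Chain via Copperline Textiles S.p.A. → Vantage Realty LP (R3): 89% × 56% × 53% = 26.4152% of Northgate Mining NL.
Direct interest in Northgate Mining NL: 3%.
Aggregating (R1): 12.25% + 26.4152% + 3% = 41.6652%.
41.6652% exceeds the 5% threshold, so Amira is a related party to Northgate Mining NL.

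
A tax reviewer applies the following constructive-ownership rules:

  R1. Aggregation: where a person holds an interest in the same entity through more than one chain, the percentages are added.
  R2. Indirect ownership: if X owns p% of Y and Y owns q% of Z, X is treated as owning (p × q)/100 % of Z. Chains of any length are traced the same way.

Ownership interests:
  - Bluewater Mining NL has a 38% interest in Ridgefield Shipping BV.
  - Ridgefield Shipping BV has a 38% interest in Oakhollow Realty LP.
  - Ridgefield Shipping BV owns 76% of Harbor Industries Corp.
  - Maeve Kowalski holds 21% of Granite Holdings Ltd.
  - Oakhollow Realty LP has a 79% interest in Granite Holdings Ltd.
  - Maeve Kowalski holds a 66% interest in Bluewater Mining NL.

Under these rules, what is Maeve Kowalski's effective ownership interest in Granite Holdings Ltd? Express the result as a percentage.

28.529016%

Chain via Bluewater Mining NL → Ridgefield Shipping BV → Oakhollow Realty LP (R2): 66% × 38% × 38% × 79% = 7.529016% of Granite Holdings Ltd.
Direct interest in Granite Holdings Ltd: 21%.
Aggregating (R1): 7.529016% + 21% = 28.529016%.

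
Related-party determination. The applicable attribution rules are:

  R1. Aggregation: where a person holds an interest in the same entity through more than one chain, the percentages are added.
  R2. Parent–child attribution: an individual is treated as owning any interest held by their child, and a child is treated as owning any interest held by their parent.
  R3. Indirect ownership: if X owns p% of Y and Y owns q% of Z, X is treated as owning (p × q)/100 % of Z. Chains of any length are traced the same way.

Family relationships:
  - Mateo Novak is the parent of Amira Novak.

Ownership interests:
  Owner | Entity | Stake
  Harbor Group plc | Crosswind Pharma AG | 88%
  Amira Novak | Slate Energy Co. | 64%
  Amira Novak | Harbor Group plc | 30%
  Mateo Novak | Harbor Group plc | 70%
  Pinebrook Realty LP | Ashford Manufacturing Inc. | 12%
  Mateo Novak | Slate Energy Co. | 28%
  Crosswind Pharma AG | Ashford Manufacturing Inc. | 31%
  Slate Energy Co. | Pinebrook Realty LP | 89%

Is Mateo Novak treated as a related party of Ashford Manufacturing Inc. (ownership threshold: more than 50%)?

By parent–child attribution (R2), Mateo Novak is treated as also owning Amira Novak's interest in Harbor Group plc, giving 70% + 30% = 100%.
By parent–child attribution (R2), Mateo Novak is treated as also owning Amira Novak's interest in Slate Energy Co, giving 28% + 64% = 92%.
Chain via Harbor Group plc → Crosswind Pharma AG (R3): 100% × 88% × 31% = 27.28% of Ashford Manufacturing Inc.
Chain via Slate Energy Co. → Pinebrook Realty LP (R3): 92% × 89% × 12% = 9.8256% of Ashford Manufacturing Inc.
Aggregating (R1): 27.28% + 9.8256% = 37.1056%.
37.1056% does not exceed the 50% threshold, so Mateo is not a related party to Ashford Manufacturing Inc.

No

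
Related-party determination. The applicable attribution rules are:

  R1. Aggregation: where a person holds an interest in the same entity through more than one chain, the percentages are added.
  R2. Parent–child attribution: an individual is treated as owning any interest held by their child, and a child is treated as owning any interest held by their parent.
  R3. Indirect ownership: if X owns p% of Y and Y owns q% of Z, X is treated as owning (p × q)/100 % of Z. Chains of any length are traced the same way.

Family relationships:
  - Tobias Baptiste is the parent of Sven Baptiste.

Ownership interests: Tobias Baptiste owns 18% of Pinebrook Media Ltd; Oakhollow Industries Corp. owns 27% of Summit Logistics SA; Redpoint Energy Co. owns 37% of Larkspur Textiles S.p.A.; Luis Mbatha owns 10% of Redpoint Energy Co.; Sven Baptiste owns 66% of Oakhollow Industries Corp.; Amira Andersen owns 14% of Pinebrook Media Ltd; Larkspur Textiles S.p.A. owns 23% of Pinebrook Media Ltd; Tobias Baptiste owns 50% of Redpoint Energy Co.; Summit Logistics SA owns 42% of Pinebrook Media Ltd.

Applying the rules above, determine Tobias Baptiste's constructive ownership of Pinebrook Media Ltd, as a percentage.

29.7394%

By parent–child attribution (R2), Tobias Baptiste is treated as owning Sven Baptiste's 66% interest in Oakhollow Industries Corp.
Chain via Redpoint Energy Co. → Larkspur Textiles S.p.A. (R3): 50% × 37% × 23% = 4.255% of Pinebrook Media Ltd.
Direct interest in Pinebrook Media Ltd: 18%.
Chain via Oakhollow Industries Corp. → Summit Logistics SA (R3): 66% × 27% × 42% = 7.4844% of Pinebrook Media Ltd.
Aggregating (R1): 4.255% + 18% + 7.4844% = 29.7394%.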